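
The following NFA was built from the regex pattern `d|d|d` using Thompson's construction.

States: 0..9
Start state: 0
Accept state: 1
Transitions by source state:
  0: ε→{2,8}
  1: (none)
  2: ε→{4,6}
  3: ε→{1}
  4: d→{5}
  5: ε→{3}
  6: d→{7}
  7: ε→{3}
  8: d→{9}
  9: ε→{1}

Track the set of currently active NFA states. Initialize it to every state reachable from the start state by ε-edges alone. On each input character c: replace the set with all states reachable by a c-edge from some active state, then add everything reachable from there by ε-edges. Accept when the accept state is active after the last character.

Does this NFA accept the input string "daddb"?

Answer: REJECT

Trace:
start: ε-closure({0}) = {0,2,4,6,8}
'd' @ 1: {1,3,5,7,9}  (accept∈set)
'a' @ 2: {}  — no active states
rest 'ddb' ignored (set empty)
final: {}; accept 1 not in set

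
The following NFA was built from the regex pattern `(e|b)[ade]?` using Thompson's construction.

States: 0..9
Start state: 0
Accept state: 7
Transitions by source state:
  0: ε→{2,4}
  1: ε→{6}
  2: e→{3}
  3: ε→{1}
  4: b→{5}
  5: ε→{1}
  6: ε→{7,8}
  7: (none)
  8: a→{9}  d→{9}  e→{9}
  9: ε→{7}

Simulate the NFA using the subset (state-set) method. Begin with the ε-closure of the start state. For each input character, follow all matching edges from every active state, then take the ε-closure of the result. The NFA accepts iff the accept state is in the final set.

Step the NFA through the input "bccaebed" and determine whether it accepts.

S₀ = ε-closure({0}) = {0,2,4}
'b' @ 1: {1,5,6,7,8}  [accepting]
'c' @ 2: {}  — no active states
rest 'caebed' ignored (set empty)
final: {}; accept 7 not in set

Answer: REJECT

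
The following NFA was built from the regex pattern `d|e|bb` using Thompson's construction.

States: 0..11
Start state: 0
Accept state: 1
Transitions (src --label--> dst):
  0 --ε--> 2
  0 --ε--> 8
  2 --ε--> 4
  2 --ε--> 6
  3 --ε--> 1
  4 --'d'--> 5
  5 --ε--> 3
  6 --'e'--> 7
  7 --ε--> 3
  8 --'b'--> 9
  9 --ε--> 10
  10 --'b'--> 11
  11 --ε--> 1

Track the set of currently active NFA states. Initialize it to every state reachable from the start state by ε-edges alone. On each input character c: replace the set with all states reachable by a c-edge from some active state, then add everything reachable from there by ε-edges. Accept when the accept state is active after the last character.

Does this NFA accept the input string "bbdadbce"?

Answer: REJECT

Trace:
initial (ε-close {0}): {0,2,4,6,8}
'b' @ 1: {9,10}
'b' @ 2: {1,11}  ✓accept
'd' @ 3: {}  — no active states
rest 'adbce' ignored (set empty)
final: {}; accept 1 not in set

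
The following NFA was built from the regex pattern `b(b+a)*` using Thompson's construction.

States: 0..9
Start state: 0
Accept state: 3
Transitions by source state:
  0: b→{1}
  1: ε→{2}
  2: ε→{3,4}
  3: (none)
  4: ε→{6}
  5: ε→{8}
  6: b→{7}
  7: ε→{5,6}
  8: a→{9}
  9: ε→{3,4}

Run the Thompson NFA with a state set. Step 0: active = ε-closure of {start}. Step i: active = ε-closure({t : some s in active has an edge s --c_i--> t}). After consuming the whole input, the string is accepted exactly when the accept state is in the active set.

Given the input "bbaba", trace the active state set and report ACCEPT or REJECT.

initial (ε-close {0}): {0}
'b' @ 1: {1,2,3,4,6}  (accept∈set)
'b' @ 2: {5,6,7,8}
'a' @ 3: {3,4,6,9}  (accept∈set)
'b' @ 4: {5,6,7,8}
'a' @ 5: {3,4,6,9}  (accept∈set)
end set {3,4,6,9} — state 3 in

Answer: ACCEPT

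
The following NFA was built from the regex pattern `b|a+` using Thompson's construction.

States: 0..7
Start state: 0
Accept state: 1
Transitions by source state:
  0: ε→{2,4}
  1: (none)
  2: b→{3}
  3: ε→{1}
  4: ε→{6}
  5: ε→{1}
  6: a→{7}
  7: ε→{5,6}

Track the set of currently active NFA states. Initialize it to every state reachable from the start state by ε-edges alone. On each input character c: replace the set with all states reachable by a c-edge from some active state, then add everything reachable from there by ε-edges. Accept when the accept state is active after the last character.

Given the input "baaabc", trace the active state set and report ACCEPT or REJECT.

Answer: REJECT

Trace:
S₀ = ε-closure({0}) = {0,2,4,6}
'b' @ 1: {1,3}  ✓accept
'a' @ 2: {}  — no active states
rest 'aabc' ignored (set empty)
final: {}; accept 1 not in set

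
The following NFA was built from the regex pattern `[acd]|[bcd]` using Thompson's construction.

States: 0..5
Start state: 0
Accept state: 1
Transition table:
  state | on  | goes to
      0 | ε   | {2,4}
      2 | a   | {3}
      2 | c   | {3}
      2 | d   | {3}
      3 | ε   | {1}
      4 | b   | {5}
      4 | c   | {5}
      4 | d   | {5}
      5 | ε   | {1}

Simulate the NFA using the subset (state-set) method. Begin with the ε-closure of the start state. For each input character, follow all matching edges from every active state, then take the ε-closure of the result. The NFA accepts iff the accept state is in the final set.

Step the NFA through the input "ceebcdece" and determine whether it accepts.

start: ε-closure({0}) = {0,2,4}
'c' @ 1: {1,3,5}  ✓accept
'e' @ 2: {}  — state set empty
rest 'ebcdece' ignored (set empty)
end set {} — state 1 not in

Answer: REJECT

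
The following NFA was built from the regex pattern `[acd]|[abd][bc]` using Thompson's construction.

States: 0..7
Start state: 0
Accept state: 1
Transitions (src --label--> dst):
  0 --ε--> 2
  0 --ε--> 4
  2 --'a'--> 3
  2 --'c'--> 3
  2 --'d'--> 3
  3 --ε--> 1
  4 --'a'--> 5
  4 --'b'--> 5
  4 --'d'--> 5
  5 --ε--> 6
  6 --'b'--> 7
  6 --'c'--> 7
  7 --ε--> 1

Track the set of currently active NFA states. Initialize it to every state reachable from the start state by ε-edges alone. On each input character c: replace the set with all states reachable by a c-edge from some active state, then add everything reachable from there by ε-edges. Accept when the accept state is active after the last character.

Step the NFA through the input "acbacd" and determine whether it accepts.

Answer: REJECT

Steps:
start: ε-closure({0}) = {0,2,4}
'a' @ 1: {1,3,5,6}  [accepting]
'c' @ 2: {1,7}  [accepting]
'b' @ 3: {}  — no active states
rest 'acd' ignored (set empty)
after full input: {}  (accept=1 not in)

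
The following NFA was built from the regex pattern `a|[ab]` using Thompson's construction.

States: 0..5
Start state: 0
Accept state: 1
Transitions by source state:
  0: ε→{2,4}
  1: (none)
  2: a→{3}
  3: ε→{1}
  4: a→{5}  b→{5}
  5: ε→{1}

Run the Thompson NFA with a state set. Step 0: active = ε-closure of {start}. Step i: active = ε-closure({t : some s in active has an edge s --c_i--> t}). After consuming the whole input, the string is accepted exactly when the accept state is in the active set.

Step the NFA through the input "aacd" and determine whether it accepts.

Answer: REJECT

Derivation:
S₀ = ε-closure({0}) = {0,2,4}
'a' @ 1: {1,3,5}  [accepting]
'a' @ 2: {}  — no active states
rest 'cd' ignored (set empty)
final: {}; accept 1 not in set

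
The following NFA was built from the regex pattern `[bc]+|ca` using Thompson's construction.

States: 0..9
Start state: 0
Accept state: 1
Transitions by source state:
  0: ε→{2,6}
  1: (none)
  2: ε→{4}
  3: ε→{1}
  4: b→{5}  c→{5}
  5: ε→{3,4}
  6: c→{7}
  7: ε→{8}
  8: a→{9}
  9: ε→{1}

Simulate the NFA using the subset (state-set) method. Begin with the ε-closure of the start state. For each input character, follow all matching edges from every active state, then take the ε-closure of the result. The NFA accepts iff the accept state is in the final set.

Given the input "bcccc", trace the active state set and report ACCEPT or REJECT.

initial (ε-close {0}): {0,2,4,6}
'b' @ 1: {1,3,4,5}  ✓accept
'c' @ 2: {1,3,4,5}  ✓accept
'c' @ 3: {1,3,4,5}  ✓accept
'c' @ 4: {1,3,4,5}  ✓accept
'c' @ 5: {1,3,4,5}  ✓accept
end set {1,3,4,5} — state 1 in

Answer: ACCEPT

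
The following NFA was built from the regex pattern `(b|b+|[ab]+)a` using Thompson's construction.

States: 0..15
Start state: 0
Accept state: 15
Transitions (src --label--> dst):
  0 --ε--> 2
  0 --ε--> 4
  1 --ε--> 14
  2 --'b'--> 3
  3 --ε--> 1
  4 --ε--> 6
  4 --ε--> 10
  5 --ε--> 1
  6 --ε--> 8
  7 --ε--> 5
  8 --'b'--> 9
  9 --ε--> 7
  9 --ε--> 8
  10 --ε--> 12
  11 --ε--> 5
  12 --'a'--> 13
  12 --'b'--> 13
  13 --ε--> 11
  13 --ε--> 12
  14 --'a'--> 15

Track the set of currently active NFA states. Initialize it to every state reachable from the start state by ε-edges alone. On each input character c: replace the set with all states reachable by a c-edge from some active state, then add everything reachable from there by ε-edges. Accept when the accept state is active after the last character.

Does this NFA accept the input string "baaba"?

Answer: ACCEPT

Trace:
start: ε-closure({0}) = {0,2,4,6,8,10,12}
'b' @ 1: {1,3,5,7,8,9,11,12,13,14}
'a' @ 2: {1,5,11,12,13,14,15}  ✓accept
'a' @ 3: {1,5,11,12,13,14,15}  ✓accept
'b' @ 4: {1,5,11,12,13,14}
'a' @ 5: {1,5,11,12,13,14,15}  ✓accept
after full input: {1,5,11,12,13,14,15}  (accept=15 in)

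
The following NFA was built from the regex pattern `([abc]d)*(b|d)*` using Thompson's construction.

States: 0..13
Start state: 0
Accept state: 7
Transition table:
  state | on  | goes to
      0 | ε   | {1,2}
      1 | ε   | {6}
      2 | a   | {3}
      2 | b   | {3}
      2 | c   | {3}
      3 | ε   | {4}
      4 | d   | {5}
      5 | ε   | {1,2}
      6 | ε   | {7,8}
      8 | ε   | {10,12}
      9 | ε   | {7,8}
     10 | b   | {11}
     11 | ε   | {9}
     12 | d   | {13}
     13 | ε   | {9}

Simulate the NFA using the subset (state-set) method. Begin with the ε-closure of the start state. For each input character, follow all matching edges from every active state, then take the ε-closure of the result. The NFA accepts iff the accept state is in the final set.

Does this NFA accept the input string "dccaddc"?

Answer: REJECT

Trace:
S₀ = ε-closure({0}) = {0,1,2,6,7,8,10,12}
'd' @ 1: {7,8,9,10,12,13}  [accepting]
'c' @ 2: {}  — state set empty
rest 'caddc' ignored (set empty)
end set {} — state 7 not in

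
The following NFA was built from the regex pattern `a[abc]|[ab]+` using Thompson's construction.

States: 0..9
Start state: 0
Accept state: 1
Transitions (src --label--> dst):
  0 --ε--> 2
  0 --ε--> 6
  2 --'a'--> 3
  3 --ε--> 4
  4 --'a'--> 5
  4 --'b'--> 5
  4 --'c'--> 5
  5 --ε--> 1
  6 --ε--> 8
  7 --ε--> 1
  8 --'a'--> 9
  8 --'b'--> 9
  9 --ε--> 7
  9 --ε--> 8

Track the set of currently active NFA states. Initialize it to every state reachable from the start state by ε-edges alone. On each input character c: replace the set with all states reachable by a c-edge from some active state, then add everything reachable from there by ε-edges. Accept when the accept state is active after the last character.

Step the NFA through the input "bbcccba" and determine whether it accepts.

S₀ = ε-closure({0}) = {0,2,6,8}
'b' @ 1: {1,7,8,9}  [accepting]
'b' @ 2: {1,7,8,9}  [accepting]
'c' @ 3: {}  — no active states
rest 'ccba' ignored (set empty)
end set {} — state 1 not in

Answer: REJECT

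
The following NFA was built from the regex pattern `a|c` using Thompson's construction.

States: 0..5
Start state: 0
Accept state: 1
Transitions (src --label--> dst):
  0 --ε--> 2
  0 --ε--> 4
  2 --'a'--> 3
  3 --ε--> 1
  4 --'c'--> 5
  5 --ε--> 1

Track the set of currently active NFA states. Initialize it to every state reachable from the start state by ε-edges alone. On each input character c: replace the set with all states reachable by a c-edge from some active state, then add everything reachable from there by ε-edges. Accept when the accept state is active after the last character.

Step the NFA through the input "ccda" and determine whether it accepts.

Answer: REJECT

Derivation:
S₀ = ε-closure({0}) = {0,2,4}
'c' @ 1: {1,5}  (accept∈set)
'c' @ 2: {}  — no active states
rest 'da' ignored (set empty)
end set {} — state 1 not in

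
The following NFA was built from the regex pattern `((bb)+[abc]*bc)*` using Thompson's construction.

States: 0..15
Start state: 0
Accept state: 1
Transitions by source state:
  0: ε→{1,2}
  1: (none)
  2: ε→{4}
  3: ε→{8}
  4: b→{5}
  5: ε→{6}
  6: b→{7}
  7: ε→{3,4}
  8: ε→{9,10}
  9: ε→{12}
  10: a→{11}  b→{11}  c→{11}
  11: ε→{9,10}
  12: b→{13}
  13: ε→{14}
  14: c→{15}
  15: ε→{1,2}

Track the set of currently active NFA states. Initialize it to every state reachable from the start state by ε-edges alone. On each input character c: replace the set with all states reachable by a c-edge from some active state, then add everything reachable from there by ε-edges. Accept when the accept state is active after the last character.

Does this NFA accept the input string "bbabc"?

Answer: ACCEPT

Trace:
initial (ε-close {0}): {0,1,2,4}
'b' @ 1: {5,6}
'b' @ 2: {3,4,7,8,9,10,12}
'a' @ 3: {9,10,11,12}
'b' @ 4: {9,10,11,12,13,14}
'c' @ 5: {1,2,4,9,10,11,12,15}  (accept∈set)
after full input: {1,2,4,9,10,11,12,15}  (accept=1 in)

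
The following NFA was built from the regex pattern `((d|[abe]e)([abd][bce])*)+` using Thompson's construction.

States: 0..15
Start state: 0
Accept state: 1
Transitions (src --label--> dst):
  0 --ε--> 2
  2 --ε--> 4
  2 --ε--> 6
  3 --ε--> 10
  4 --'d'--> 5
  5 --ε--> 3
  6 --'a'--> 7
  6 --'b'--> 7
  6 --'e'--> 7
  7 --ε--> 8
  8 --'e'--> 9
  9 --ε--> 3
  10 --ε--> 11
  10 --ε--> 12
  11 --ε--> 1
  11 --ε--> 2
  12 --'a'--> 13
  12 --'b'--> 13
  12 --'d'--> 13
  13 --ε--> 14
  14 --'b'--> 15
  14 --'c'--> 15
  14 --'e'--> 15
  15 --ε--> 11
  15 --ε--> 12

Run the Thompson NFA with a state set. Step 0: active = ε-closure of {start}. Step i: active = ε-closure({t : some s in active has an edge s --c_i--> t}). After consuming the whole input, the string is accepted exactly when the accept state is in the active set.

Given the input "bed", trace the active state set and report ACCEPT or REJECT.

start: ε-closure({0}) = {0,2,4,6}
'b' @ 1: {7,8}
'e' @ 2: {1,2,3,4,6,9,10,11,12}  [accepting]
'd' @ 3: {1,2,3,4,5,6,10,11,12,13,14}  [accepting]
final: {1,2,3,4,5,6,10,11,12,13,14}; accept 1 in set

Answer: ACCEPT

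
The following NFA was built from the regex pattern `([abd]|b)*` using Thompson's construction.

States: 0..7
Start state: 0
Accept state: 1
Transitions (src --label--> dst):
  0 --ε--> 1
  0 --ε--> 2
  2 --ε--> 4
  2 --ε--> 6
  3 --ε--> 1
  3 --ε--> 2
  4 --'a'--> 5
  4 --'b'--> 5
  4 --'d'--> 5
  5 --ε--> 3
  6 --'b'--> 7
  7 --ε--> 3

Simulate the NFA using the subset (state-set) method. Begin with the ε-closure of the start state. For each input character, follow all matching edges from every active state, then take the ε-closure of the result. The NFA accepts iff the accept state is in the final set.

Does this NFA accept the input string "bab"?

Answer: ACCEPT

Steps:
S₀ = ε-closure({0}) = {0,1,2,4,6}
'b' @ 1: {1,2,3,4,5,6,7}  [accepting]
'a' @ 2: {1,2,3,4,5,6}  [accepting]
'b' @ 3: {1,2,3,4,5,6,7}  [accepting]
after full input: {1,2,3,4,5,6,7}  (accept=1 in)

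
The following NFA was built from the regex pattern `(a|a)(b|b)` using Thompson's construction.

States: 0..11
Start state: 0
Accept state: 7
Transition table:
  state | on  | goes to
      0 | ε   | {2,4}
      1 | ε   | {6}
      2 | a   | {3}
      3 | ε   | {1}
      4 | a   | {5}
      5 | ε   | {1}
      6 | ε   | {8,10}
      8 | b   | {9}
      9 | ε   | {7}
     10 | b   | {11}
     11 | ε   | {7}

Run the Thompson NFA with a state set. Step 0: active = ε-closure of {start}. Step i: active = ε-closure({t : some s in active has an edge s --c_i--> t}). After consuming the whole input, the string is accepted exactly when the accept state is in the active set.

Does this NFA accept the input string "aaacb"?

Answer: REJECT

Trace:
S₀ = ε-closure({0}) = {0,2,4}
'a' @ 1: {1,3,5,6,8,10}
'a' @ 2: {}  — state set empty
rest 'acb' ignored (set empty)
after full input: {}  (accept=7 not in)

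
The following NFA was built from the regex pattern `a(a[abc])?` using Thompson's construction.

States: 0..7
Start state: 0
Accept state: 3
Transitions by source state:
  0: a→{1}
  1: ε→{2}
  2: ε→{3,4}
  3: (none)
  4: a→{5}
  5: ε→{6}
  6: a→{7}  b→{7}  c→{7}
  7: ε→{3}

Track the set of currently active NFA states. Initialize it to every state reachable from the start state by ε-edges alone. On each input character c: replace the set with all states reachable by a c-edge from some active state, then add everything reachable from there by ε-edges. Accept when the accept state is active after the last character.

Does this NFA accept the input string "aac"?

Answer: ACCEPT

Derivation:
start: ε-closure({0}) = {0}
'a' @ 1: {1,2,3,4}  [accepting]
'a' @ 2: {5,6}
'c' @ 3: {3,7}  [accepting]
final: {3,7}; accept 3 in set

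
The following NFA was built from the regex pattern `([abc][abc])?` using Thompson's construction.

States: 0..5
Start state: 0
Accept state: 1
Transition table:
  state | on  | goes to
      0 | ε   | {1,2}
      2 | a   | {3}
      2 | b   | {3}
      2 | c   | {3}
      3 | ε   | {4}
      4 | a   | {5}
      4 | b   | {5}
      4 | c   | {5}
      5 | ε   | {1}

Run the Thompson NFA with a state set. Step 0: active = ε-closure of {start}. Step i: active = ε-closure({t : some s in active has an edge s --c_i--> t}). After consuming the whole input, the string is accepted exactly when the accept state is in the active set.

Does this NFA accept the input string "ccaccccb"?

Answer: REJECT

Steps:
S₀ = ε-closure({0}) = {0,1,2}
'c' @ 1: {3,4}
'c' @ 2: {1,5}  (accept∈set)
'a' @ 3: {}  — no active states
rest 'ccccb' ignored (set empty)
after full input: {}  (accept=1 not in)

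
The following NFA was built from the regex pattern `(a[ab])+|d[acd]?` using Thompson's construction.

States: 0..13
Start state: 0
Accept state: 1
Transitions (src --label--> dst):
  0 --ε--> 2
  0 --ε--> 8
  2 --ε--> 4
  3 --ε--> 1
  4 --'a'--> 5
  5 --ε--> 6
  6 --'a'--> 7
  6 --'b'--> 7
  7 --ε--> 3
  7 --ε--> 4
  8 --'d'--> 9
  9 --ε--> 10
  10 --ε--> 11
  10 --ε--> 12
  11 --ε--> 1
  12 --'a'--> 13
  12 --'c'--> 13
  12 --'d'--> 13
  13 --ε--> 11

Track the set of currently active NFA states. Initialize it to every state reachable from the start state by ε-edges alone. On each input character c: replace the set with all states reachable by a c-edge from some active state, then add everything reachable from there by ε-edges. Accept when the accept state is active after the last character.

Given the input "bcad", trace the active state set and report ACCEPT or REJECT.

S₀ = ε-closure({0}) = {0,2,4,8}
'b' @ 1: {}  — state set empty
rest 'cad' ignored (set empty)
after full input: {}  (accept=1 not in)

Answer: REJECT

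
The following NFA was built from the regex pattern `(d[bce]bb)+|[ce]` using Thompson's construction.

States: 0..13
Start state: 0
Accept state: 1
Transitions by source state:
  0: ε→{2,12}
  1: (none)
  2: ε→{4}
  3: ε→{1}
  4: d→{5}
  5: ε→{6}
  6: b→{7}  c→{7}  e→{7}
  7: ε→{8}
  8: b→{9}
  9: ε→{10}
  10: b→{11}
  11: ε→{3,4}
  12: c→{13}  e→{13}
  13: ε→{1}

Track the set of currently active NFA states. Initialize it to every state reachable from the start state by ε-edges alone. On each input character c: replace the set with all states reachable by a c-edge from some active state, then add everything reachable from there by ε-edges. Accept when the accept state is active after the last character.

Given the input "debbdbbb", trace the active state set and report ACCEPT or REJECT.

start: ε-closure({0}) = {0,2,4,12}
'd' @ 1: {5,6}
'e' @ 2: {7,8}
'b' @ 3: {9,10}
'b' @ 4: {1,3,4,11}  ✓accept
'd' @ 5: {5,6}
'b' @ 6: {7,8}
'b' @ 7: {9,10}
'b' @ 8: {1,3,4,11}  ✓accept
after full input: {1,3,4,11}  (accept=1 in)

Answer: ACCEPT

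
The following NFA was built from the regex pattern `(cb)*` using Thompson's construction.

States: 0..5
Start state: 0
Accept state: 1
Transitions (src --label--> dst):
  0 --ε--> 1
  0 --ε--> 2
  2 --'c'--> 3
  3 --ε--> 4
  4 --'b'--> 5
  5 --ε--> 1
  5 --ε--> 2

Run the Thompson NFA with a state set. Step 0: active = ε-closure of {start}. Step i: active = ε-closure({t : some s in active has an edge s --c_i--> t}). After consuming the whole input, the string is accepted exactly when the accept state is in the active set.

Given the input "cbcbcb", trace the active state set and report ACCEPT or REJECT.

Answer: ACCEPT

Trace:
start: ε-closure({0}) = {0,1,2}
'c' @ 1: {3,4}
'b' @ 2: {1,2,5}  ✓accept
'c' @ 3: {3,4}
'b' @ 4: {1,2,5}  ✓accept
'c' @ 5: {3,4}
'b' @ 6: {1,2,5}  ✓accept
after full input: {1,2,5}  (accept=1 in)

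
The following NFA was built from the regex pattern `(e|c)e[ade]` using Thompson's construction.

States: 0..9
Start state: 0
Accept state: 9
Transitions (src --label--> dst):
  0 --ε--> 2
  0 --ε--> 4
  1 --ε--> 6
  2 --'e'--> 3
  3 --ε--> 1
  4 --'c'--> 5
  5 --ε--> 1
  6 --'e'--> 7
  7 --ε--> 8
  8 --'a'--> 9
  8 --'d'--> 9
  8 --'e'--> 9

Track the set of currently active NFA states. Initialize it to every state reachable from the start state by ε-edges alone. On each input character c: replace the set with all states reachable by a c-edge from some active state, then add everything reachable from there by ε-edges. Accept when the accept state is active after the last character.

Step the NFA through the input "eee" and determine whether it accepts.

Answer: ACCEPT

Trace:
start: ε-closure({0}) = {0,2,4}
'e' @ 1: {1,3,6}
'e' @ 2: {7,8}
'e' @ 3: {9}  ✓accept
final: {9}; accept 9 in set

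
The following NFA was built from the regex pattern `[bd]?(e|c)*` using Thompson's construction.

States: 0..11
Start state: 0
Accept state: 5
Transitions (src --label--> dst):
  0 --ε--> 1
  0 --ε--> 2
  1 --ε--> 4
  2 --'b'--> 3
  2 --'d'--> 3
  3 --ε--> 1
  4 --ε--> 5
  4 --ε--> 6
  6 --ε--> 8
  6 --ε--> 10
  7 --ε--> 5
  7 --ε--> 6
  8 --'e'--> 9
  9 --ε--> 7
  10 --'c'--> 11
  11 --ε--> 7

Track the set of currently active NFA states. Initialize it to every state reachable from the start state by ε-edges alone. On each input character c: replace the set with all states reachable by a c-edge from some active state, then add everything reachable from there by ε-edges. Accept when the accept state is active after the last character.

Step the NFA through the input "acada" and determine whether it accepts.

Answer: REJECT

Trace:
start: ε-closure({0}) = {0,1,2,4,5,6,8,10}
'a' @ 1: {}  — no active states
rest 'cada' ignored (set empty)
after full input: {}  (accept=5 not in)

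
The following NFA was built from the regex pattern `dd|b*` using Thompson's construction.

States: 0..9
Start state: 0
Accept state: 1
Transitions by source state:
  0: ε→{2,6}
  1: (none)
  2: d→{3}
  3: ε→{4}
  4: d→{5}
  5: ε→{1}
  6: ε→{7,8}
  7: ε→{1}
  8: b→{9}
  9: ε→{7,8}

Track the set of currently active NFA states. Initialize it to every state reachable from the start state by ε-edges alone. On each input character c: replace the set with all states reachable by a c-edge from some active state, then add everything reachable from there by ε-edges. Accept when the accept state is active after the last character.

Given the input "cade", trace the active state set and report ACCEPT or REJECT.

S₀ = ε-closure({0}) = {0,1,2,6,7,8}
'c' @ 1: {}  — no active states
rest 'ade' ignored (set empty)
final: {}; accept 1 not in set

Answer: REJECT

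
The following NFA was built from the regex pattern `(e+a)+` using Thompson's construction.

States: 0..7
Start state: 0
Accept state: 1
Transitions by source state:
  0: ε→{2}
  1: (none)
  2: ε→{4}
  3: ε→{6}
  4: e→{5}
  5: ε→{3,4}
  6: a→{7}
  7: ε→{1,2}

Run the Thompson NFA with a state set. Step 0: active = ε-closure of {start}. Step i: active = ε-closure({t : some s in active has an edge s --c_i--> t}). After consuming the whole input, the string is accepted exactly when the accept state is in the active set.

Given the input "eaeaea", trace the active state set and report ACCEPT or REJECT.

Answer: ACCEPT

Derivation:
S₀ = ε-closure({0}) = {0,2,4}
'e' @ 1: {3,4,5,6}
'a' @ 2: {1,2,4,7}  [accepting]
'e' @ 3: {3,4,5,6}
'a' @ 4: {1,2,4,7}  [accepting]
'e' @ 5: {3,4,5,6}
'a' @ 6: {1,2,4,7}  [accepting]
final: {1,2,4,7}; accept 1 in set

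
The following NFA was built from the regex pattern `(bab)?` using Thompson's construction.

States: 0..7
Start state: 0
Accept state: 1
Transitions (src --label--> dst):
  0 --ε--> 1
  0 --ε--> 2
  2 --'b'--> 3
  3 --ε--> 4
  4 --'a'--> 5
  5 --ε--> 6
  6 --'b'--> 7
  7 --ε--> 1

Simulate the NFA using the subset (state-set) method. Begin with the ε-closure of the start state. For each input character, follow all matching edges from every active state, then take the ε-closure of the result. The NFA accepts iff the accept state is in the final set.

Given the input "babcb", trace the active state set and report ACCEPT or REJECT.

Answer: REJECT

Derivation:
initial (ε-close {0}): {0,1,2}
'b' @ 1: {3,4}
'a' @ 2: {5,6}
'b' @ 3: {1,7}  (accept∈set)
'c' @ 4: {}  — state set empty
rest 'b' ignored (set empty)
end set {} — state 1 not in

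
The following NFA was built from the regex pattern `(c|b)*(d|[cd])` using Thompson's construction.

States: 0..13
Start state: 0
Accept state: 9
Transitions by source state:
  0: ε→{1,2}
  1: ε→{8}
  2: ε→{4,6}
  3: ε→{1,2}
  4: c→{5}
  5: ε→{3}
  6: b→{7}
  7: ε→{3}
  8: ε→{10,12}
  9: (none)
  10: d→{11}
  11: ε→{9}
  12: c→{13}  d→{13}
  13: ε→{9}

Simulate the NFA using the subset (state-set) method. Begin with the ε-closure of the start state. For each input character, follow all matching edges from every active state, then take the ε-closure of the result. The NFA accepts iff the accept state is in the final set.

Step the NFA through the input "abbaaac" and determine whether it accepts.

initial (ε-close {0}): {0,1,2,4,6,8,10,12}
'a' @ 1: {}  — state set empty
rest 'bbaaac' ignored (set empty)
final: {}; accept 9 not in set

Answer: REJECT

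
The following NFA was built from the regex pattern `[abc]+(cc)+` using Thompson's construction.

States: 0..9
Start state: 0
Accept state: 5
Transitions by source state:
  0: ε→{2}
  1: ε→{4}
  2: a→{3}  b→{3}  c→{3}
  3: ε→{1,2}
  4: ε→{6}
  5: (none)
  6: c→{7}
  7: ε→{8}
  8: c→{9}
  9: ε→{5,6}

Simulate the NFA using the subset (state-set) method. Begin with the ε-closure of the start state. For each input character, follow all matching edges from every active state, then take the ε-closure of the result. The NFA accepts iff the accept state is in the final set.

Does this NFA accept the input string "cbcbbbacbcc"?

S₀ = ε-closure({0}) = {0,2}
'c' @ 1: {1,2,3,4,6}
'b' @ 2: {1,2,3,4,6}
'c' @ 3: {1,2,3,4,6,7,8}
'b' @ 4: {1,2,3,4,6}
'b' @ 5: {1,2,3,4,6}
'b' @ 6: {1,2,3,4,6}
'a' @ 7: {1,2,3,4,6}
'c' @ 8: {1,2,3,4,6,7,8}
'b' @ 9: {1,2,3,4,6}
'c' @ 10: {1,2,3,4,6,7,8}
'c' @ 11: {1,2,3,4,5,6,7,8,9}  [accepting]
final: {1,2,3,4,5,6,7,8,9}; accept 5 in set

Answer: ACCEPT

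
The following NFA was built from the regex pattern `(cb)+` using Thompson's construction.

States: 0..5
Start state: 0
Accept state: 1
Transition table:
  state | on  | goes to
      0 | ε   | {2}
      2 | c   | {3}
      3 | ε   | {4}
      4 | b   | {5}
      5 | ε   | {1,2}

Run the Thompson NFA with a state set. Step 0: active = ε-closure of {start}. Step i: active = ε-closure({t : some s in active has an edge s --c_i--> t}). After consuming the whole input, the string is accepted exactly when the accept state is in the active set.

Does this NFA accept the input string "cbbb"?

initial (ε-close {0}): {0,2}
'c' @ 1: {3,4}
'b' @ 2: {1,2,5}  [accepting]
'b' @ 3: {}  — state set empty
rest 'b' ignored (set empty)
end set {} — state 1 not in

Answer: REJECT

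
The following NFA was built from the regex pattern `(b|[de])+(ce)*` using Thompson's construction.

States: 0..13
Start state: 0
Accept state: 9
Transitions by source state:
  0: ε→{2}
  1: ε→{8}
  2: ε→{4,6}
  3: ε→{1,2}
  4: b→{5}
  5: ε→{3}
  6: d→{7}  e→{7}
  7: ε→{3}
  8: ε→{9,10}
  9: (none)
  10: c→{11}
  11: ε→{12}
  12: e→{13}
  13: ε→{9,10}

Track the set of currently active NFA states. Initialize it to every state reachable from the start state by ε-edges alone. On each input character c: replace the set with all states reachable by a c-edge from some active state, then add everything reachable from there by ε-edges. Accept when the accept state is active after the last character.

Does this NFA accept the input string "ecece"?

Answer: ACCEPT

Trace:
start: ε-closure({0}) = {0,2,4,6}
'e' @ 1: {1,2,3,4,6,7,8,9,10}  (accept∈set)
'c' @ 2: {11,12}
'e' @ 3: {9,10,13}  (accept∈set)
'c' @ 4: {11,12}
'e' @ 5: {9,10,13}  (accept∈set)
end set {9,10,13} — state 9 in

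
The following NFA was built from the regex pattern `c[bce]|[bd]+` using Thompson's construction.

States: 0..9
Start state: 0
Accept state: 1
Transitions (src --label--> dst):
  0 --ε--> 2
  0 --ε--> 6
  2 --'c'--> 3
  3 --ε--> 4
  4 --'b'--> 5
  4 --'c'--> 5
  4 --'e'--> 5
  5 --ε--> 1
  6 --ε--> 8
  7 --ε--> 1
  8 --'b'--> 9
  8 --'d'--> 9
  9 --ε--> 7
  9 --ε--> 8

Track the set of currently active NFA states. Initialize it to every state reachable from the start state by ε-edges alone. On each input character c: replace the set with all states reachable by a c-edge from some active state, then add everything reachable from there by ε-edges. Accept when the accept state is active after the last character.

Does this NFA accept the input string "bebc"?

initial (ε-close {0}): {0,2,6,8}
'b' @ 1: {1,7,8,9}  (accept∈set)
'e' @ 2: {}  — state set empty
rest 'bc' ignored (set empty)
final: {}; accept 1 not in set

Answer: REJECT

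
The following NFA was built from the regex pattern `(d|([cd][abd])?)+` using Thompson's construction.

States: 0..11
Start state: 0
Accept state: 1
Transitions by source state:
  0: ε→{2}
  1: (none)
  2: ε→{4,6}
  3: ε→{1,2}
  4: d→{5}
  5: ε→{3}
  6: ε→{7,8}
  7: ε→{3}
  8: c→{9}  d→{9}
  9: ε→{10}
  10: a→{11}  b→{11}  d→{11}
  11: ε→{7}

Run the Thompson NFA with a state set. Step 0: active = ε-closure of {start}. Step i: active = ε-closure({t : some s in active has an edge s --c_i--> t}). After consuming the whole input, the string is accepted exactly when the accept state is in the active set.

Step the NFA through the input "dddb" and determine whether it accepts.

S₀ = ε-closure({0}) = {0,1,2,3,4,6,7,8}
'd' @ 1: {1,2,3,4,5,6,7,8,9,10}  (accept∈set)
'd' @ 2: {1,2,3,4,5,6,7,8,9,10,11}  (accept∈set)
'd' @ 3: {1,2,3,4,5,6,7,8,9,10,11}  (accept∈set)
'b' @ 4: {1,2,3,4,6,7,8,11}  (accept∈set)
after full input: {1,2,3,4,6,7,8,11}  (accept=1 in)

Answer: ACCEPT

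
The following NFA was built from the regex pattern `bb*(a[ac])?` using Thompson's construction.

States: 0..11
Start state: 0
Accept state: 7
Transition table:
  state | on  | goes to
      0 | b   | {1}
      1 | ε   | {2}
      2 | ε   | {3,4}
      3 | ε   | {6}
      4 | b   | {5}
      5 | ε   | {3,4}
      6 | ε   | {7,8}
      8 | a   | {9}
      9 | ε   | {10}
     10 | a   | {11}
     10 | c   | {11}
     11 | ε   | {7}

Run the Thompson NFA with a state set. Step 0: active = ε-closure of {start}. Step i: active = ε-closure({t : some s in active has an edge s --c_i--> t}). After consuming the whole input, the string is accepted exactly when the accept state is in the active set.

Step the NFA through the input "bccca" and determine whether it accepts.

Answer: REJECT

Trace:
initial (ε-close {0}): {0}
'b' @ 1: {1,2,3,4,6,7,8}  [accepting]
'c' @ 2: {}  — state set empty
rest 'cca' ignored (set empty)
end set {} — state 7 not in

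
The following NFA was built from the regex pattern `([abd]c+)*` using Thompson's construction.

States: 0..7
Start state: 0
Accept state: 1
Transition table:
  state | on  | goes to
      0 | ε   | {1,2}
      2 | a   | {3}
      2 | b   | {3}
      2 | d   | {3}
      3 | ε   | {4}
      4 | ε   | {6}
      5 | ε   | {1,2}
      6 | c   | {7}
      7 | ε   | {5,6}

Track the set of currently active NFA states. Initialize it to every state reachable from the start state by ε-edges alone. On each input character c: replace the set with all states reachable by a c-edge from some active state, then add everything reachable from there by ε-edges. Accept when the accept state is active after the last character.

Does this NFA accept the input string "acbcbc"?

initial (ε-close {0}): {0,1,2}
'a' @ 1: {3,4,6}
'c' @ 2: {1,2,5,6,7}  (accept∈set)
'b' @ 3: {3,4,6}
'c' @ 4: {1,2,5,6,7}  (accept∈set)
'b' @ 5: {3,4,6}
'c' @ 6: {1,2,5,6,7}  (accept∈set)
final: {1,2,5,6,7}; accept 1 in set

Answer: ACCEPT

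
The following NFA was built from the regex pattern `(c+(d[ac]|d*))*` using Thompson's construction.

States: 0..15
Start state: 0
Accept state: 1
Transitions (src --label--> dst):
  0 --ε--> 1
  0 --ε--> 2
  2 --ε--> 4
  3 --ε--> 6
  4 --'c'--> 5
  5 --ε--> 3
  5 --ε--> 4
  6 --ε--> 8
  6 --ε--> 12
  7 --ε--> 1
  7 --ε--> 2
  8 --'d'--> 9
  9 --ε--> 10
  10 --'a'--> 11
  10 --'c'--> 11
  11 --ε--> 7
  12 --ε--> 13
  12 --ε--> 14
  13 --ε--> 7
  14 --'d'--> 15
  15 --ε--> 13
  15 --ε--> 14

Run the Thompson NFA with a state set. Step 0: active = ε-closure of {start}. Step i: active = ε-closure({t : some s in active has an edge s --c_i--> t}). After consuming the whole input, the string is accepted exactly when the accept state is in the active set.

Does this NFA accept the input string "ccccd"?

Answer: ACCEPT

Derivation:
start: ε-closure({0}) = {0,1,2,4}
'c' @ 1: {1,2,3,4,5,6,7,8,12,13,14}  [accepting]
'c' @ 2: {1,2,3,4,5,6,7,8,12,13,14}  [accepting]
'c' @ 3: {1,2,3,4,5,6,7,8,12,13,14}  [accepting]
'c' @ 4: {1,2,3,4,5,6,7,8,12,13,14}  [accepting]
'd' @ 5: {1,2,4,7,9,10,13,14,15}  [accepting]
after full input: {1,2,4,7,9,10,13,14,15}  (accept=1 in)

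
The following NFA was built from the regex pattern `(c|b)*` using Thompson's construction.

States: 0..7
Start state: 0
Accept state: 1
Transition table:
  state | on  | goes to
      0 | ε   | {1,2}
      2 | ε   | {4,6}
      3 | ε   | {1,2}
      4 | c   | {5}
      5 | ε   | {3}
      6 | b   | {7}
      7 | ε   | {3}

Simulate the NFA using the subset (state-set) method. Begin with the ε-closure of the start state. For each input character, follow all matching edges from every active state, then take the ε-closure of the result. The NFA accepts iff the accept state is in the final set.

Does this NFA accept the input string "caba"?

Answer: REJECT

Trace:
initial (ε-close {0}): {0,1,2,4,6}
'c' @ 1: {1,2,3,4,5,6}  ✓accept
'a' @ 2: {}  — no active states
rest 'ba' ignored (set empty)
end set {} — state 1 not in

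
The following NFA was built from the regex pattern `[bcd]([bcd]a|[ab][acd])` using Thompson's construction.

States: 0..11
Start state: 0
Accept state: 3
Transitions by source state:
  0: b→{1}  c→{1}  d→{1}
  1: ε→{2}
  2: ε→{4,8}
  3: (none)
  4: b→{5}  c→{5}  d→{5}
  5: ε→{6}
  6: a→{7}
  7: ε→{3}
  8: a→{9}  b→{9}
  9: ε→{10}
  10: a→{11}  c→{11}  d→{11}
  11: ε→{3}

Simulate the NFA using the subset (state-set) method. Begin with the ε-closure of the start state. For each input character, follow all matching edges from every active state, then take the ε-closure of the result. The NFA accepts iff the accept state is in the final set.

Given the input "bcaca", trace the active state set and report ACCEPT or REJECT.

Answer: REJECT

Steps:
start: ε-closure({0}) = {0}
'b' @ 1: {1,2,4,8}
'c' @ 2: {5,6}
'a' @ 3: {3,7}  [accepting]
'c' @ 4: {}  — no active states
rest 'a' ignored (set empty)
end set {} — state 3 not in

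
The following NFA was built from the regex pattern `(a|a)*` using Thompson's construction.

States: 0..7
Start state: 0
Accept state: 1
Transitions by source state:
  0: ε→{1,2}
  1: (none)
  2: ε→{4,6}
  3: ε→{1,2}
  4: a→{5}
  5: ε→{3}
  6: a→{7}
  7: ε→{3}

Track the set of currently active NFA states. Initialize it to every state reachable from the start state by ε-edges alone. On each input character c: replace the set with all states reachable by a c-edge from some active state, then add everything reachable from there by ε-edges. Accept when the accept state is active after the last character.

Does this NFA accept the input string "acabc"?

Answer: REJECT

Trace:
start: ε-closure({0}) = {0,1,2,4,6}
'a' @ 1: {1,2,3,4,5,6,7}  ✓accept
'c' @ 2: {}  — no active states
rest 'abc' ignored (set empty)
final: {}; accept 1 not in set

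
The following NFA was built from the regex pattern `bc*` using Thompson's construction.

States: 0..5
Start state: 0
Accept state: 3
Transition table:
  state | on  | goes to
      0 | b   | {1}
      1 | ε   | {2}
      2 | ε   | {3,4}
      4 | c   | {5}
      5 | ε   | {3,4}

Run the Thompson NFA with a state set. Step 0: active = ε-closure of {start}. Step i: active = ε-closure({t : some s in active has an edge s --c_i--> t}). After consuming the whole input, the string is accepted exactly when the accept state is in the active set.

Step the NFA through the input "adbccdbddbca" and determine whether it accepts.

start: ε-closure({0}) = {0}
'a' @ 1: {}  — no active states
rest 'dbccdbddbca' ignored (set empty)
end set {} — state 3 not in

Answer: REJECT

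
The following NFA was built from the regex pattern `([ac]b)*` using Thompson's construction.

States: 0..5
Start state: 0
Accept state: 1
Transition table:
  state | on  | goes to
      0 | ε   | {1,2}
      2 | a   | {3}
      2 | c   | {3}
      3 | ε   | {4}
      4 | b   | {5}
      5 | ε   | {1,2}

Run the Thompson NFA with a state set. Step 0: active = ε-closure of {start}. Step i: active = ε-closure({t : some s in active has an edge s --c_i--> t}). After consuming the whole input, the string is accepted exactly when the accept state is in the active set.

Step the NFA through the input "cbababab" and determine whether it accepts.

S₀ = ε-closure({0}) = {0,1,2}
'c' @ 1: {3,4}
'b' @ 2: {1,2,5}  (accept∈set)
'a' @ 3: {3,4}
'b' @ 4: {1,2,5}  (accept∈set)
'a' @ 5: {3,4}
'b' @ 6: {1,2,5}  (accept∈set)
'a' @ 7: {3,4}
'b' @ 8: {1,2,5}  (accept∈set)
after full input: {1,2,5}  (accept=1 in)

Answer: ACCEPT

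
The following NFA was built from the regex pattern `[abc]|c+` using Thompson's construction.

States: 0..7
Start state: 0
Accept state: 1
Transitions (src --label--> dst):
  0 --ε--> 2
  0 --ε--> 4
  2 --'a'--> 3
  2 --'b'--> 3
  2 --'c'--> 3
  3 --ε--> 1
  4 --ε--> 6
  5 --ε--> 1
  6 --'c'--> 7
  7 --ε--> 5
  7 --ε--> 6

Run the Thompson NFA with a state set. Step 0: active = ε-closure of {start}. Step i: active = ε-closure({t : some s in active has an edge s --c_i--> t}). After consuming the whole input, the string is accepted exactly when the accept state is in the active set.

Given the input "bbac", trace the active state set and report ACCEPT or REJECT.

S₀ = ε-closure({0}) = {0,2,4,6}
'b' @ 1: {1,3}  ✓accept
'b' @ 2: {}  — no active states
rest 'ac' ignored (set empty)
after full input: {}  (accept=1 not in)

Answer: REJECT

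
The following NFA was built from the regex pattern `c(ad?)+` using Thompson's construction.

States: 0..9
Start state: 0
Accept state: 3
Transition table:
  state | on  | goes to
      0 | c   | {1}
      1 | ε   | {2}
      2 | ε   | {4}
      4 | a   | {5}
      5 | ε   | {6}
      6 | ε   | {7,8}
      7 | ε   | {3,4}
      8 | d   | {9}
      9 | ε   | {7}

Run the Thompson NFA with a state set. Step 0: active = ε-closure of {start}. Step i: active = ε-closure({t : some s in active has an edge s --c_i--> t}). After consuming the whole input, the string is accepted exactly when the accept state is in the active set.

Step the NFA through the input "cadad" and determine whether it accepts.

Answer: ACCEPT

Derivation:
initial (ε-close {0}): {0}
'c' @ 1: {1,2,4}
'a' @ 2: {3,4,5,6,7,8}  ✓accept
'd' @ 3: {3,4,7,9}  ✓accept
'a' @ 4: {3,4,5,6,7,8}  ✓accept
'd' @ 5: {3,4,7,9}  ✓accept
after full input: {3,4,7,9}  (accept=3 in)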